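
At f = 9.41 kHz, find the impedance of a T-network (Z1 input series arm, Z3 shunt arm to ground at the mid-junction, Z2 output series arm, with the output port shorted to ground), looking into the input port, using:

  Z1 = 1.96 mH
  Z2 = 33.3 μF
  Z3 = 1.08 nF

Step 1 — Angular frequency: ω = 2π·f = 2π·9410 = 5.912e+04 rad/s.
Step 2 — Component impedances:
  Z1: Z = jωL = j·5.912e+04·0.00196 = 0 + j115.9 Ω
  Z2: Z = 1/(jωC) = -j/(ω·C) = 0 - j0.5079 Ω
  Z3: Z = 1/(jωC) = -j/(ω·C) = 0 - j1.566e+04 Ω
Step 3 — With the output port shorted to ground, the output series arm Z2 runs from the junction to ground; the shunt arm Z3 also runs from the junction to ground. They appear in parallel: Z3 || Z2 = 0 - j0.5079 Ω.
Step 4 — Series with input arm Z1: Z_in = Z1 + (Z3 || Z2) = 0 + j115.4 Ω = 115.4∠90.0° Ω.

Z = 0 + j115.4 Ω = 115.4∠90.0° Ω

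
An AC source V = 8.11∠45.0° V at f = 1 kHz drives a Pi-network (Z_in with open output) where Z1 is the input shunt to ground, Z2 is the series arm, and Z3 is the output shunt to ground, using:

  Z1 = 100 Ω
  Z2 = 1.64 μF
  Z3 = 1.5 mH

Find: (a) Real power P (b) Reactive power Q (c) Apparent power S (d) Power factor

Step 1 — Angular frequency: ω = 2π·f = 2π·1000 = 6283 rad/s.
Step 2 — Component impedances:
  Z1: Z = R = 100 Ω
  Z2: Z = 1/(jωC) = -j/(ω·C) = 0 - j97.05 Ω
  Z3: Z = jωL = j·6283·0.0015 = 0 + j9.425 Ω
Step 3 — With open output, the series arm Z2 and the output shunt Z3 appear in series to ground: Z2 + Z3 = 0 - j87.62 Ω.
Step 4 — Parallel with input shunt Z1: Z_in = Z1 || (Z2 + Z3) = 43.43 - j49.57 Ω = 65.9∠-48.8° Ω.
Step 5 — Source phasor: V = 8.11∠45.0° V = 5.735 + j5.735 V.
Step 6 — Current: I = V / Z = -0.008102 + j0.1228 A = 0.1231∠93.8° A.
Step 7 — Complex power: S = V·I* = 0.6577 - j0.7506 VA.
Step 8 — Real power: P = Re(S) = 0.6577 W.
Step 9 — Reactive power: Q = Im(S) = -0.7506 VAR.
Step 10 — Apparent power: |S| = 0.998 VA.
Step 11 — Power factor: PF = P/|S| = 0.659 (leading).

(a) P = 0.6577 W  (b) Q = -0.7506 VAR  (c) S = 0.998 VA  (d) PF = 0.659 (leading)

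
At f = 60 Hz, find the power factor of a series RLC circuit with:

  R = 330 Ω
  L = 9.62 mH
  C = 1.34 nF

Step 1 — Angular frequency: ω = 2π·f = 2π·60 = 377 rad/s.
Step 2 — Component impedances:
  R: Z = R = 330 Ω
  L: Z = jωL = j·377·0.00962 = 0 + j3.627 Ω
  C: Z = 1/(jωC) = -j/(ω·C) = 0 - j1.98e+06 Ω
Step 3 — Series combination: Z_total = R + L + C = 330 - j1.98e+06 Ω = 1.98e+06∠-90.0° Ω.
Step 4 — Power factor: PF = cos(φ) = Re(Z)/|Z| = 330/1.98e+06 = 0.0001667.
Step 5 — Type: Im(Z) = -1.98e+06 ⇒ leading (phase φ = -90.0°).

PF = 0.0001667 (leading, φ = -90.0°)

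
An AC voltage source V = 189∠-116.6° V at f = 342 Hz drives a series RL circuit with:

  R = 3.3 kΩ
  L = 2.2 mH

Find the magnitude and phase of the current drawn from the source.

Step 1 — Angular frequency: ω = 2π·f = 2π·342 = 2149 rad/s.
Step 2 — Component impedances:
  R: Z = R = 3300 Ω
  L: Z = jωL = j·2149·0.0022 = 0 + j4.727 Ω
Step 3 — Series combination: Z_total = R + L = 3300 + j4.727 Ω = 3300∠0.1° Ω.
Step 4 — Source phasor: V = 189∠-116.6° V = -84.63 - j169 V.
Step 5 — Ohm's law: I = V / Z_total = (-84.63 - j169) / (3300 + j4.727) = -0.02572 - j0.05117 A.
Step 6 — Convert to polar: |I| = 0.05727 A, ∠I = -116.7°.

I = 0.05727∠-116.7° A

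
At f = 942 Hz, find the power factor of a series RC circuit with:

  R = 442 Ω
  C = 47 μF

Step 1 — Angular frequency: ω = 2π·f = 2π·942 = 5919 rad/s.
Step 2 — Component impedances:
  R: Z = R = 442 Ω
  C: Z = 1/(jωC) = -j/(ω·C) = 0 - j3.595 Ω
Step 3 — Series combination: Z_total = R + C = 442 - j3.595 Ω = 442∠-0.5° Ω.
Step 4 — Power factor: PF = cos(φ) = Re(Z)/|Z| = 442/442 = 1.
Step 5 — Type: Im(Z) = -3.595 ⇒ leading (phase φ = -0.5°).

PF = 1 (leading, φ = -0.5°)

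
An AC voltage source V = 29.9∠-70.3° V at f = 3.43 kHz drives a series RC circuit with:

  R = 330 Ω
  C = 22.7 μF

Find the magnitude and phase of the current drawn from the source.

Step 1 — Angular frequency: ω = 2π·f = 2π·3430 = 2.155e+04 rad/s.
Step 2 — Component impedances:
  R: Z = R = 330 Ω
  C: Z = 1/(jωC) = -j/(ω·C) = 0 - j2.044 Ω
Step 3 — Series combination: Z_total = R + C = 330 - j2.044 Ω = 330∠-0.4° Ω.
Step 4 — Source phasor: V = 29.9∠-70.3° V = 10.08 - j28.15 V.
Step 5 — Ohm's law: I = V / Z_total = (10.08 - j28.15) / (330 - j2.044) = 0.03107 - j0.08511 A.
Step 6 — Convert to polar: |I| = 0.0906 A, ∠I = -69.9°.

I = 0.0906∠-69.9° A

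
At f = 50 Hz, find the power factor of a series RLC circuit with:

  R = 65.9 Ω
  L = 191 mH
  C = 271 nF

Step 1 — Angular frequency: ω = 2π·f = 2π·50 = 314.2 rad/s.
Step 2 — Component impedances:
  R: Z = R = 65.9 Ω
  L: Z = jωL = j·314.2·0.191 = 0 + j60 Ω
  C: Z = 1/(jωC) = -j/(ω·C) = 0 - j1.175e+04 Ω
Step 3 — Series combination: Z_total = R + L + C = 65.9 - j1.169e+04 Ω = 1.169e+04∠-89.7° Ω.
Step 4 — Power factor: PF = cos(φ) = Re(Z)/|Z| = 65.9/11686 = 0.005639.
Step 5 — Type: Im(Z) = -1.169e+04 ⇒ leading (phase φ = -89.7°).

PF = 0.005639 (leading, φ = -89.7°)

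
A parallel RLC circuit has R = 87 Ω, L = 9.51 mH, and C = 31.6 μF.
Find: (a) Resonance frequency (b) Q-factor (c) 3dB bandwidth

Step 1 — Resonance: ω₀ = 1/√(LC) = 1/√(0.00951·3.16e-05) = 1824 rad/s.
Step 2 — f₀ = ω₀/(2π) = 290.3 Hz.
Step 3 — Parallel Q: Q = R/(ω₀L) = 87/(1824·0.00951) = 5.015.
Step 4 — Bandwidth: Δω = ω₀/Q = 363.7 rad/s; BW = Δω/(2π) = 57.89 Hz.

(a) f₀ = 290.3 Hz  (b) Q = 5.015  (c) BW = 57.89 Hz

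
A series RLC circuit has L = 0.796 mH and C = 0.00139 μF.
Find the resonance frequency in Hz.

Step 1 — Resonance condition Im(Z)=0 gives ω₀ = 1/√(LC).
Step 2 — ω₀ = 1/√(0.000796·1.39e-09) = 9.507e+05 rad/s.
Step 3 — f₀ = ω₀/(2π) = 1.513e+05 Hz.

f₀ = 1.513e+05 Hz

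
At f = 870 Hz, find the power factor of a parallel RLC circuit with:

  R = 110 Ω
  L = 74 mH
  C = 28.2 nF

Step 1 — Angular frequency: ω = 2π·f = 2π·870 = 5466 rad/s.
Step 2 — Component impedances:
  R: Z = R = 110 Ω
  L: Z = jωL = j·5466·0.074 = 0 + j404.5 Ω
  C: Z = 1/(jωC) = -j/(ω·C) = 0 - j6487 Ω
Step 3 — Parallel combination: 1/Z_total = 1/R + 1/L + 1/C; Z_total = 103.3 + j26.34 Ω = 106.6∠14.3° Ω.
Step 4 — Power factor: PF = cos(φ) = Re(Z)/|Z| = 103.3/106.6 = 0.969.
Step 5 — Type: Im(Z) = 26.34 ⇒ lagging (phase φ = 14.3°).

PF = 0.969 (lagging, φ = 14.3°)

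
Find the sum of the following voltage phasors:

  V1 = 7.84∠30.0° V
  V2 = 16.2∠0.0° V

Step 1 — Convert each phasor to rectangular form:
  V1 = 7.84·(cos(30.0°) + j·sin(30.0°)) = 6.79 + j3.92 V
  V2 = 16.2·(cos(0.0°) + j·sin(0.0°)) = 16.2 V
Step 2 — Sum components: V_total = 22.99 + j3.92 V.
Step 3 — Convert to polar: |V_total| = 23.32 V, ∠V_total = 9.7°.

V_total = 23.32∠9.7° V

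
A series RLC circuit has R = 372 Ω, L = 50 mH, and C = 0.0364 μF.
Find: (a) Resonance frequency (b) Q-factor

Step 1 — Resonance condition Im(Z)=0 gives ω₀ = 1/√(LC).
Step 2 — ω₀ = 1/√(0.05·3.64e-08) = 2.344e+04 rad/s.
Step 3 — f₀ = ω₀/(2π) = 3731 Hz.
Step 4 — Series Q: Q = ω₀L/R = 2.344e+04·0.05/372 = 3.151.

(a) f₀ = 3731 Hz  (b) Q = 3.151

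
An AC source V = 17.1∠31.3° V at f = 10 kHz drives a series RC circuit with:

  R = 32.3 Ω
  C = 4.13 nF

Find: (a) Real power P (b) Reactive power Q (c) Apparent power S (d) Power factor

Step 1 — Angular frequency: ω = 2π·f = 2π·1e+04 = 6.283e+04 rad/s.
Step 2 — Component impedances:
  R: Z = R = 32.3 Ω
  C: Z = 1/(jωC) = -j/(ω·C) = 0 - j3854 Ω
Step 3 — Series combination: Z_total = R + C = 32.3 - j3854 Ω = 3854∠-89.5° Ω.
Step 4 — Source phasor: V = 17.1∠31.3° V = 14.61 + j8.884 V.
Step 5 — Current: I = V / Z = -0.002273 + j0.003811 A = 0.004437∠120.8° A.
Step 6 — Complex power: S = V·I* = 0.000636 - j0.07587 VA.
Step 7 — Real power: P = Re(S) = 0.000636 W.
Step 8 — Reactive power: Q = Im(S) = -0.07587 VAR.
Step 9 — Apparent power: |S| = 0.07588 VA.
Step 10 — Power factor: PF = P/|S| = 0.008381 (leading).

(a) P = 0.000636 W  (b) Q = -0.07587 VAR  (c) S = 0.07588 VA  (d) PF = 0.008381 (leading)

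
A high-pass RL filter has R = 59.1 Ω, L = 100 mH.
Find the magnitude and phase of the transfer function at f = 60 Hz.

Step 1 — Angular frequency: ω = 2π·60 = 377 rad/s.
Step 2 — Transfer function: H(jω) = jωL/(R + jωL).
Step 3 — Numerator jωL = j·37.7; denominator R + jωL = 59.1 + j37.7.
Step 4 — H = 0.2892 + j0.4534.
Step 5 — Magnitude: |H| = 0.5378 (-5.4 dB); phase: φ = 57.5°.

|H| = 0.5378 (-5.4 dB), φ = 57.5°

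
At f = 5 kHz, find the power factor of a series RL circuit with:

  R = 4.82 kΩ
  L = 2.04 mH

Step 1 — Angular frequency: ω = 2π·f = 2π·5000 = 3.142e+04 rad/s.
Step 2 — Component impedances:
  R: Z = R = 4820 Ω
  L: Z = jωL = j·3.142e+04·0.00204 = 0 + j64.09 Ω
Step 3 — Series combination: Z_total = R + L = 4820 + j64.09 Ω = 4820∠0.8° Ω.
Step 4 — Power factor: PF = cos(φ) = Re(Z)/|Z| = 4820/4820.4 = 0.9999.
Step 5 — Type: Im(Z) = 64.09 ⇒ lagging (phase φ = 0.8°).

PF = 0.9999 (lagging, φ = 0.8°)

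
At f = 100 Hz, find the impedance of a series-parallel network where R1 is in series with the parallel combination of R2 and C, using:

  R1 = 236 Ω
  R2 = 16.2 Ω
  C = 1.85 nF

Step 1 — Angular frequency: ω = 2π·f = 2π·100 = 628.3 rad/s.
Step 2 — Component impedances:
  R1: Z = R = 236 Ω
  R2: Z = R = 16.2 Ω
  C: Z = 1/(jωC) = -j/(ω·C) = 0 - j8.603e+05 Ω
Step 3 — Parallel branch: R2 || C = 1/(1/R2 + 1/C) = 16.2 - j0.0003051 Ω.
Step 4 — Series with R1: Z_total = R1 + (R2 || C) = 252.2 - j0.0003051 Ω = 252.2∠-0.0° Ω.

Z = 252.2 - j0.0003051 Ω = 252.2∠-0.0° Ω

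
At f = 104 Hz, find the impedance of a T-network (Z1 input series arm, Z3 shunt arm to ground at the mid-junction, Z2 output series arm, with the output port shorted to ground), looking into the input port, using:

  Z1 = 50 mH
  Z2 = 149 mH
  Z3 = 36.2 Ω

Step 1 — Angular frequency: ω = 2π·f = 2π·104 = 653.5 rad/s.
Step 2 — Component impedances:
  Z1: Z = jωL = j·653.5·0.05 = 0 + j32.67 Ω
  Z2: Z = jωL = j·653.5·0.149 = 0 + j97.36 Ω
  Z3: Z = R = 36.2 Ω
Step 3 — With the output port shorted to ground, the output series arm Z2 runs from the junction to ground; the shunt arm Z3 also runs from the junction to ground. They appear in parallel: Z3 || Z2 = 31.8 + j11.82 Ω.
Step 4 — Series with input arm Z1: Z_in = Z1 + (Z3 || Z2) = 31.8 + j44.5 Ω = 54.69∠54.4° Ω.

Z = 31.8 + j44.5 Ω = 54.69∠54.4° Ω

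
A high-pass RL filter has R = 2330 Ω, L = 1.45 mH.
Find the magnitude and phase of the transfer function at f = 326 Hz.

Step 1 — Angular frequency: ω = 2π·326 = 2048 rad/s.
Step 2 — Transfer function: H(jω) = jωL/(R + jωL).
Step 3 — Numerator jωL = j·2.97; denominator R + jωL = 2330 + j2.97.
Step 4 — H = 1.625e-06 + j0.001275.
Step 5 — Magnitude: |H| = 0.001275 (-57.9 dB); phase: φ = 89.9°.

|H| = 0.001275 (-57.9 dB), φ = 89.9°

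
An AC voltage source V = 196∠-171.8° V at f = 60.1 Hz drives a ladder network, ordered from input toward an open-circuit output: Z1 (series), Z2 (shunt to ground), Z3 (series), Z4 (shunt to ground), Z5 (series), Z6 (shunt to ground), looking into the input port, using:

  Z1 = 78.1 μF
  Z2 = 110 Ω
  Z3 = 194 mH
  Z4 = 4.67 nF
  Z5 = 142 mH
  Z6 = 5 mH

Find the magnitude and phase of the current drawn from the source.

Step 1 — Angular frequency: ω = 2π·f = 2π·60.1 = 377.6 rad/s.
Step 2 — Component impedances:
  Z1: Z = 1/(jωC) = -j/(ω·C) = 0 - j33.91 Ω
  Z2: Z = R = 110 Ω
  Z3: Z = jωL = j·377.6·0.194 = 0 + j73.26 Ω
  Z4: Z = 1/(jωC) = -j/(ω·C) = 0 - j5.671e+05 Ω
  Z5: Z = jωL = j·377.6·0.142 = 0 + j53.62 Ω
  Z6: Z = jωL = j·377.6·0.005 = 0 + j1.888 Ω
Step 3 — Ladder network (open output): work backward from the far end, alternating series and parallel combinations. Z_in = 63.6 + j20.42 Ω = 66.79∠17.8° Ω.
Step 4 — Source phasor: V = 196∠-171.8° V = -194 - j27.96 V.
Step 5 — Ohm's law: I = V / Z_total = (-194 - j27.96) / (63.6 + j20.42) = -2.893 + j0.4893 A.
Step 6 — Convert to polar: |I| = 2.934 A, ∠I = 170.4°.

I = 2.934∠170.4° A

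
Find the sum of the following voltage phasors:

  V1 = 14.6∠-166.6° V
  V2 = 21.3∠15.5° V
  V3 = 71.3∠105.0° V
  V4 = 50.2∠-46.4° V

Step 1 — Convert each phasor to rectangular form:
  V1 = 14.6·(cos(-166.6°) + j·sin(-166.6°)) = -14.2 - j3.384 V
  V2 = 21.3·(cos(15.5°) + j·sin(15.5°)) = 20.53 + j5.692 V
  V3 = 71.3·(cos(105.0°) + j·sin(105.0°)) = -18.45 + j68.87 V
  V4 = 50.2·(cos(-46.4°) + j·sin(-46.4°)) = 34.62 - j36.35 V
Step 2 — Sum components: V_total = 22.49 + j34.83 V.
Step 3 — Convert to polar: |V_total| = 41.46 V, ∠V_total = 57.1°.

V_total = 41.46∠57.1° V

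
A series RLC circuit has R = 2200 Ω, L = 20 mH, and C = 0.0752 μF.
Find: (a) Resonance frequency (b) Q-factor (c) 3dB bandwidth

Step 1 — Resonance: ω₀ = 1/√(LC) = 1/√(0.02·7.52e-08) = 2.579e+04 rad/s.
Step 2 — f₀ = ω₀/(2π) = 4104 Hz.
Step 3 — Series Q: Q = ω₀L/R = 2.579e+04·0.02/2200 = 0.2344.
Step 4 — Bandwidth: Δω = ω₀/Q = 1.1e+05 rad/s; BW = Δω/(2π) = 1.751e+04 Hz.

(a) f₀ = 4104 Hz  (b) Q = 0.2344  (c) BW = 1.751e+04 Hz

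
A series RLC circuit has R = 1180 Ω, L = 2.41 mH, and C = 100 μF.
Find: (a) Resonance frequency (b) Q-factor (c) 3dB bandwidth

Step 1 — Resonance condition Im(Z)=0 gives ω₀ = 1/√(LC).
Step 2 — ω₀ = 1/√(0.00241·0.0001) = 2037 rad/s.
Step 3 — f₀ = ω₀/(2π) = 324.2 Hz.
Step 4 — Series Q: Q = ω₀L/R = 2037·0.00241/1180 = 0.00416.
Step 5 — 3dB bandwidth: Δω = ω₀/Q = 4.896e+05 rad/s; BW = Δω/(2π) = 7.793e+04 Hz.

(a) f₀ = 324.2 Hz  (b) Q = 0.00416  (c) BW = 7.793e+04 Hz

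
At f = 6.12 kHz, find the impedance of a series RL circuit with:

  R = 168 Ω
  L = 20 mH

Step 1 — Angular frequency: ω = 2π·f = 2π·6120 = 3.845e+04 rad/s.
Step 2 — Component impedances:
  R: Z = R = 168 Ω
  L: Z = jωL = j·3.845e+04·0.02 = 0 + j769.1 Ω
Step 3 — Series combination: Z_total = R + L = 168 + j769.1 Ω = 787.2∠77.7° Ω.

Z = 168 + j769.1 Ω = 787.2∠77.7° Ω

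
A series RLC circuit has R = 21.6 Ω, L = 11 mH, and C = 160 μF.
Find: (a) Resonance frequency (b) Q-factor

Step 1 — Resonance condition Im(Z)=0 gives ω₀ = 1/√(LC).
Step 2 — ω₀ = 1/√(0.011·0.00016) = 753.8 rad/s.
Step 3 — f₀ = ω₀/(2π) = 120 Hz.
Step 4 — Series Q: Q = ω₀L/R = 753.8·0.011/21.6 = 0.3839.

(a) f₀ = 120 Hz  (b) Q = 0.3839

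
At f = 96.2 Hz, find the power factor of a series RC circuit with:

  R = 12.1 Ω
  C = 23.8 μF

Step 1 — Angular frequency: ω = 2π·f = 2π·96.2 = 604.4 rad/s.
Step 2 — Component impedances:
  R: Z = R = 12.1 Ω
  C: Z = 1/(jωC) = -j/(ω·C) = 0 - j69.51 Ω
Step 3 — Series combination: Z_total = R + C = 12.1 - j69.51 Ω = 70.56∠-80.1° Ω.
Step 4 — Power factor: PF = cos(φ) = Re(Z)/|Z| = 12.1/70.56 = 0.1715.
Step 5 — Type: Im(Z) = -69.51 ⇒ leading (phase φ = -80.1°).

PF = 0.1715 (leading, φ = -80.1°)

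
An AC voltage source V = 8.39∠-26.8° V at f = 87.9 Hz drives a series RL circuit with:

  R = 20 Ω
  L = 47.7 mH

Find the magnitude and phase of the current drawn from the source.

Step 1 — Angular frequency: ω = 2π·f = 2π·87.9 = 552.3 rad/s.
Step 2 — Component impedances:
  R: Z = R = 20 Ω
  L: Z = jωL = j·552.3·0.0477 = 0 + j26.34 Ω
Step 3 — Series combination: Z_total = R + L = 20 + j26.34 Ω = 33.08∠52.8° Ω.
Step 4 — Source phasor: V = 8.39∠-26.8° V = 7.489 - j3.783 V.
Step 5 — Ohm's law: I = V / Z_total = (7.489 - j3.783) / (20 + j26.34) = 0.04581 - j0.2495 A.
Step 6 — Convert to polar: |I| = 0.2537 A, ∠I = -79.6°.

I = 0.2537∠-79.6° A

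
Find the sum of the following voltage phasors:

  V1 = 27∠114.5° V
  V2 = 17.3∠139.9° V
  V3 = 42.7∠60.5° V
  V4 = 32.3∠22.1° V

Step 1 — Convert each phasor to rectangular form:
  V1 = 27·(cos(114.5°) + j·sin(114.5°)) = -11.2 + j24.57 V
  V2 = 17.3·(cos(139.9°) + j·sin(139.9°)) = -13.23 + j11.14 V
  V3 = 42.7·(cos(60.5°) + j·sin(60.5°)) = 21.03 + j37.16 V
  V4 = 32.3·(cos(22.1°) + j·sin(22.1°)) = 29.93 + j12.15 V
Step 2 — Sum components: V_total = 26.52 + j85.03 V.
Step 3 — Convert to polar: |V_total| = 89.07 V, ∠V_total = 72.7°.

V_total = 89.07∠72.7° V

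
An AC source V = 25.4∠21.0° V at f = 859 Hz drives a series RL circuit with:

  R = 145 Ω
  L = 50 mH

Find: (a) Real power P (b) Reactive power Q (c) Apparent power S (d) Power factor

Step 1 — Angular frequency: ω = 2π·f = 2π·859 = 5397 rad/s.
Step 2 — Component impedances:
  R: Z = R = 145 Ω
  L: Z = jωL = j·5397·0.05 = 0 + j269.9 Ω
Step 3 — Series combination: Z_total = R + L = 145 + j269.9 Ω = 306.4∠61.8° Ω.
Step 4 — Source phasor: V = 25.4∠21.0° V = 23.71 + j9.103 V.
Step 5 — Current: I = V / Z = 0.06281 - j0.05412 A = 0.08291∠-40.8° A.
Step 6 — Complex power: S = V·I* = 0.9968 + j1.855 VA.
Step 7 — Real power: P = Re(S) = 0.9968 W.
Step 8 — Reactive power: Q = Im(S) = 1.855 VAR.
Step 9 — Apparent power: |S| = 2.106 VA.
Step 10 — Power factor: PF = P/|S| = 0.4733 (lagging).

(a) P = 0.9968 W  (b) Q = 1.855 VAR  (c) S = 2.106 VA  (d) PF = 0.4733 (lagging)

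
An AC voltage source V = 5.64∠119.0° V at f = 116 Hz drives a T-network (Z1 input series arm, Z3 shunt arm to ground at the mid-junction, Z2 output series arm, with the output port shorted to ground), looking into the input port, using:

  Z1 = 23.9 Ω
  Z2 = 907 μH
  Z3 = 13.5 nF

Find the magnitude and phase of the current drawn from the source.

Step 1 — Angular frequency: ω = 2π·f = 2π·116 = 728.8 rad/s.
Step 2 — Component impedances:
  Z1: Z = R = 23.9 Ω
  Z2: Z = jωL = j·728.8·0.000907 = 0 + j0.6611 Ω
  Z3: Z = 1/(jωC) = -j/(ω·C) = 0 - j1.016e+05 Ω
Step 3 — With the output port shorted to ground, the output series arm Z2 runs from the junction to ground; the shunt arm Z3 also runs from the junction to ground. They appear in parallel: Z3 || Z2 = 0 + j0.6611 Ω.
Step 4 — Series with input arm Z1: Z_in = Z1 + (Z3 || Z2) = 23.9 + j0.6611 Ω = 23.91∠1.6° Ω.
Step 5 — Source phasor: V = 5.64∠119.0° V = -2.734 + j4.933 V.
Step 6 — Ohm's law: I = V / Z_total = (-2.734 + j4.933) / (23.9 + j0.6611) = -0.1086 + j0.2094 A.
Step 7 — Convert to polar: |I| = 0.2359 A, ∠I = 117.4°.

I = 0.2359∠117.4° A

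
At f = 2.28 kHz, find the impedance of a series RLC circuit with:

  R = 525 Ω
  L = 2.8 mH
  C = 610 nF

Step 1 — Angular frequency: ω = 2π·f = 2π·2280 = 1.433e+04 rad/s.
Step 2 — Component impedances:
  R: Z = R = 525 Ω
  L: Z = jωL = j·1.433e+04·0.0028 = 0 + j40.11 Ω
  C: Z = 1/(jωC) = -j/(ω·C) = 0 - j114.4 Ω
Step 3 — Series combination: Z_total = R + L + C = 525 - j74.32 Ω = 530.2∠-8.1° Ω.

Z = 525 - j74.32 Ω = 530.2∠-8.1° Ω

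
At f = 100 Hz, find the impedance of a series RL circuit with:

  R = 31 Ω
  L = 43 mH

Step 1 — Angular frequency: ω = 2π·f = 2π·100 = 628.3 rad/s.
Step 2 — Component impedances:
  R: Z = R = 31 Ω
  L: Z = jωL = j·628.3·0.043 = 0 + j27.02 Ω
Step 3 — Series combination: Z_total = R + L = 31 + j27.02 Ω = 41.12∠41.1° Ω.

Z = 31 + j27.02 Ω = 41.12∠41.1° Ω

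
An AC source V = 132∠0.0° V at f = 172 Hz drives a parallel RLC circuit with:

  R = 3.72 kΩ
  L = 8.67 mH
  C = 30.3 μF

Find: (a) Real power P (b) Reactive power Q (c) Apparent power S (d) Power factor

Step 1 — Angular frequency: ω = 2π·f = 2π·172 = 1081 rad/s.
Step 2 — Component impedances:
  R: Z = R = 3720 Ω
  L: Z = jωL = j·1081·0.00867 = 0 + j9.37 Ω
  C: Z = 1/(jωC) = -j/(ω·C) = 0 - j30.54 Ω
Step 3 — Parallel combination: 1/Z_total = 1/R + 1/L + 1/C; Z_total = 0.04911 + j13.52 Ω = 13.52∠89.8° Ω.
Step 4 — Source phasor: V = 132∠0.0° V = 132 V.
Step 5 — Current: I = V / Z = 0.03548 - j9.766 A = 9.766∠-89.8° A.
Step 6 — Complex power: S = V·I* = 4.684 + j1289 VA.
Step 7 — Real power: P = Re(S) = 4.684 W.
Step 8 — Reactive power: Q = Im(S) = 1289 VAR.
Step 9 — Apparent power: |S| = 1289 VA.
Step 10 — Power factor: PF = P/|S| = 0.003634 (lagging).

(a) P = 4.684 W  (b) Q = 1289 VAR  (c) S = 1289 VA  (d) PF = 0.003634 (lagging)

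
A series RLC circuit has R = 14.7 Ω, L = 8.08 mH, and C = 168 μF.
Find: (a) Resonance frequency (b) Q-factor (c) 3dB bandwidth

Step 1 — Resonance condition Im(Z)=0 gives ω₀ = 1/√(LC).
Step 2 — ω₀ = 1/√(0.00808·0.000168) = 858.3 rad/s.
Step 3 — f₀ = ω₀/(2π) = 136.6 Hz.
Step 4 — Series Q: Q = ω₀L/R = 858.3·0.00808/14.7 = 0.4718.
Step 5 — 3dB bandwidth: Δω = ω₀/Q = 1819 rad/s; BW = Δω/(2π) = 289.6 Hz.

(a) f₀ = 136.6 Hz  (b) Q = 0.4718  (c) BW = 289.6 Hz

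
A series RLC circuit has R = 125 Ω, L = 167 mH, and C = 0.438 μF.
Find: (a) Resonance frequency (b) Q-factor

Step 1 — Resonance condition Im(Z)=0 gives ω₀ = 1/√(LC).
Step 2 — ω₀ = 1/√(0.167·4.38e-07) = 3697 rad/s.
Step 3 — f₀ = ω₀/(2π) = 588.5 Hz.
Step 4 — Series Q: Q = ω₀L/R = 3697·0.167/125 = 4.94.

(a) f₀ = 588.5 Hz  (b) Q = 4.94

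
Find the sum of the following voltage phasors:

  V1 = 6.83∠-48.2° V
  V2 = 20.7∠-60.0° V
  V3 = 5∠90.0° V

Step 1 — Convert each phasor to rectangular form:
  V1 = 6.83·(cos(-48.2°) + j·sin(-48.2°)) = 4.552 - j5.092 V
  V2 = 20.7·(cos(-60.0°) + j·sin(-60.0°)) = 10.35 - j17.93 V
  V3 = 5·(cos(90.0°) + j·sin(90.0°)) = 0 + j5 V
Step 2 — Sum components: V_total = 14.9 - j18.02 V.
Step 3 — Convert to polar: |V_total| = 23.38 V, ∠V_total = -50.4°.

V_total = 23.38∠-50.4° V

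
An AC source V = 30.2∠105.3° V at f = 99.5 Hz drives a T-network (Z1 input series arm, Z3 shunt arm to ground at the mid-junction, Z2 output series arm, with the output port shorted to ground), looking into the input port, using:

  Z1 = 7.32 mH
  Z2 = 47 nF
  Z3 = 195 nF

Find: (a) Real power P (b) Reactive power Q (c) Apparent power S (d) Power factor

Step 1 — Angular frequency: ω = 2π·f = 2π·99.5 = 625.2 rad/s.
Step 2 — Component impedances:
  Z1: Z = jωL = j·625.2·0.00732 = 0 + j4.576 Ω
  Z2: Z = 1/(jωC) = -j/(ω·C) = 0 - j3.403e+04 Ω
  Z3: Z = 1/(jωC) = -j/(ω·C) = 0 - j8203 Ω
Step 3 — With the output port shorted to ground, the output series arm Z2 runs from the junction to ground; the shunt arm Z3 also runs from the junction to ground. They appear in parallel: Z3 || Z2 = 0 - j6610 Ω.
Step 4 — Series with input arm Z1: Z_in = Z1 + (Z3 || Z2) = 0 - j6605 Ω = 6605∠-90.0° Ω.
Step 5 — Source phasor: V = 30.2∠105.3° V = -7.969 + j29.13 V.
Step 6 — Current: I = V / Z = -0.00441 - j0.001206 A = 0.004572∠-164.7° A.
Step 7 — Complex power: S = V·I* = 0 - j0.1381 VA.
Step 8 — Real power: P = Re(S) = 0 W.
Step 9 — Reactive power: Q = Im(S) = -0.1381 VAR.
Step 10 — Apparent power: |S| = 0.1381 VA.
Step 11 — Power factor: PF = P/|S| = 0 (leading).

(a) P = 0 W  (b) Q = -0.1381 VAR  (c) S = 0.1381 VA  (d) PF = 0 (leading)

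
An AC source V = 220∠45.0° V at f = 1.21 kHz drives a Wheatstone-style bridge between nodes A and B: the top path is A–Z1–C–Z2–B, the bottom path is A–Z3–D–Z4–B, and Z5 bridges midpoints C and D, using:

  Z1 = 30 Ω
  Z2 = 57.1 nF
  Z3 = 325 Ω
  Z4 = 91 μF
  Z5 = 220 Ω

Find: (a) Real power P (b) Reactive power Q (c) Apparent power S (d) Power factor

Step 1 — Angular frequency: ω = 2π·f = 2π·1210 = 7603 rad/s.
Step 2 — Component impedances:
  Z1: Z = R = 30 Ω
  Z2: Z = 1/(jωC) = -j/(ω·C) = 0 - j2304 Ω
  Z3: Z = R = 325 Ω
  Z4: Z = 1/(jωC) = -j/(ω·C) = 0 - j1.445 Ω
  Z5: Z = R = 220 Ω
Step 3 — Bridge requires nodal analysis (the Z5 bridge couples midpoints C and D, so the two paths cannot be reduced to a simple series/parallel combination). Setting node B to ground and injecting 1 A at node A, the 3-node admittance system at A, C, D solves to V_A = Z_AB = 140.8 - j8.12 Ω = 141∠-3.3° Ω.
Step 4 — Source phasor: V = 220∠45.0° V = 155.6 + j155.6 V.
Step 5 — Current: I = V / Z = 1.038 + j1.165 A = 1.56∠48.3° A.
Step 6 — Complex power: S = V·I* = 342.7 - j19.77 VA.
Step 7 — Real power: P = Re(S) = 342.7 W.
Step 8 — Reactive power: Q = Im(S) = -19.77 VAR.
Step 9 — Apparent power: |S| = 343.3 VA.
Step 10 — Power factor: PF = P/|S| = 0.9983 (leading).

(a) P = 342.7 W  (b) Q = -19.77 VAR  (c) S = 343.3 VA  (d) PF = 0.9983 (leading)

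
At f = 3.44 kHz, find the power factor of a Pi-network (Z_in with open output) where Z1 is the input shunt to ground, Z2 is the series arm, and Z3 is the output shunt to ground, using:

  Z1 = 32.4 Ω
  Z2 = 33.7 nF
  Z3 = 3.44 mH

Step 1 — Angular frequency: ω = 2π·f = 2π·3440 = 2.161e+04 rad/s.
Step 2 — Component impedances:
  Z1: Z = R = 32.4 Ω
  Z2: Z = 1/(jωC) = -j/(ω·C) = 0 - j1373 Ω
  Z3: Z = jωL = j·2.161e+04·0.00344 = 0 + j74.35 Ω
Step 3 — With open output, the series arm Z2 and the output shunt Z3 appear in series to ground: Z2 + Z3 = 0 - j1299 Ω.
Step 4 — Parallel with input shunt Z1: Z_in = Z1 || (Z2 + Z3) = 32.38 - j0.8079 Ω = 32.39∠-1.4° Ω.
Step 5 — Power factor: PF = cos(φ) = Re(Z)/|Z| = 32.38/32.39 = 0.9997.
Step 6 — Type: Im(Z) = -0.8079 ⇒ leading (phase φ = -1.4°).

PF = 0.9997 (leading, φ = -1.4°)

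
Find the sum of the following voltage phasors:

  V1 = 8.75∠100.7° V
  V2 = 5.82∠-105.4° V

Step 1 — Convert each phasor to rectangular form:
  V1 = 8.75·(cos(100.7°) + j·sin(100.7°)) = -1.625 + j8.598 V
  V2 = 5.82·(cos(-105.4°) + j·sin(-105.4°)) = -1.546 - j5.611 V
Step 2 — Sum components: V_total = -3.17 + j2.987 V.
Step 3 — Convert to polar: |V_total| = 4.356 V, ∠V_total = 136.7°.

V_total = 4.356∠136.7° V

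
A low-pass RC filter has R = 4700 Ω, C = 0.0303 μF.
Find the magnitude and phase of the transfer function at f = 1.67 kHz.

Step 1 — Angular frequency: ω = 2π·1670 = 1.049e+04 rad/s.
Step 2 — Transfer function: H(jω) = 1/(1 + jωRC).
Step 3 — Denominator: 1 + jωRC = 1 + j·1.049e+04·4700·3.03e-08 = 1 + j1.494.
Step 4 — H = 0.3093 - j0.4622.
Step 5 — Magnitude: |H| = 0.5562 (-5.1 dB); phase: φ = -56.2°.

|H| = 0.5562 (-5.1 dB), φ = -56.2°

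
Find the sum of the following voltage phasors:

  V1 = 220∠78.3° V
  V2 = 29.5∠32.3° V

Step 1 — Convert each phasor to rectangular form:
  V1 = 220·(cos(78.3°) + j·sin(78.3°)) = 44.61 + j215.4 V
  V2 = 29.5·(cos(32.3°) + j·sin(32.3°)) = 24.94 + j15.76 V
Step 2 — Sum components: V_total = 69.55 + j231.2 V.
Step 3 — Convert to polar: |V_total| = 241.4 V, ∠V_total = 73.3°.

V_total = 241.4∠73.3° V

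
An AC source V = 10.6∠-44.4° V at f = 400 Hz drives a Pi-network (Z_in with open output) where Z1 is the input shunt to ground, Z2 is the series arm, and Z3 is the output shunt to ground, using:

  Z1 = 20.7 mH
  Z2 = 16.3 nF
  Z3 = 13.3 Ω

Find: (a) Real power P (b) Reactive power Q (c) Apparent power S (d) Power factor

Step 1 — Angular frequency: ω = 2π·f = 2π·400 = 2513 rad/s.
Step 2 — Component impedances:
  Z1: Z = jωL = j·2513·0.0207 = 0 + j52.02 Ω
  Z2: Z = 1/(jωC) = -j/(ω·C) = 0 - j2.441e+04 Ω
  Z3: Z = R = 13.3 Ω
Step 3 — With open output, the series arm Z2 and the output shunt Z3 appear in series to ground: Z2 + Z3 = 13.3 - j2.441e+04 Ω.
Step 4 — Parallel with input shunt Z1: Z_in = Z1 || (Z2 + Z3) = 6.067e-05 + j52.14 Ω = 52.14∠90.0° Ω.
Step 5 — Source phasor: V = 10.6∠-44.4° V = 7.573 - j7.416 V.
Step 6 — Current: I = V / Z = -0.1423 - j0.1453 A = 0.2033∠-134.4° A.
Step 7 — Complex power: S = V·I* = 2.508e-06 + j2.155 VA.
Step 8 — Real power: P = Re(S) = 2.508e-06 W.
Step 9 — Reactive power: Q = Im(S) = 2.155 VAR.
Step 10 — Apparent power: |S| = 2.155 VA.
Step 11 — Power factor: PF = P/|S| = 1.164e-06 (lagging).

(a) P = 2.508e-06 W  (b) Q = 2.155 VAR  (c) S = 2.155 VA  (d) PF = 1.164e-06 (lagging)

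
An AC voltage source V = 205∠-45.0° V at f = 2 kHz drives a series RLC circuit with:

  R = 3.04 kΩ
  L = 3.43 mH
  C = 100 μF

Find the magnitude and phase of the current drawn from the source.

Step 1 — Angular frequency: ω = 2π·f = 2π·2000 = 1.257e+04 rad/s.
Step 2 — Component impedances:
  R: Z = R = 3040 Ω
  L: Z = jωL = j·1.257e+04·0.00343 = 0 + j43.1 Ω
  C: Z = 1/(jωC) = -j/(ω·C) = 0 - j0.7958 Ω
Step 3 — Series combination: Z_total = R + L + C = 3040 + j42.31 Ω = 3040∠0.8° Ω.
Step 4 — Source phasor: V = 205∠-45.0° V = 145 - j145 V.
Step 5 — Ohm's law: I = V / Z_total = (145 - j145) / (3040 + j42.31) = 0.04701 - j0.04834 A.
Step 6 — Convert to polar: |I| = 0.06743 A, ∠I = -45.8°.

I = 0.06743∠-45.8° A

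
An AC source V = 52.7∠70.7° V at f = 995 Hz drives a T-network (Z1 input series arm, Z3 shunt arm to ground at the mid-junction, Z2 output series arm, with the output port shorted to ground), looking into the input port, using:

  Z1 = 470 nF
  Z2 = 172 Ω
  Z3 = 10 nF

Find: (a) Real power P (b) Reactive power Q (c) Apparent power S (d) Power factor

Step 1 — Angular frequency: ω = 2π·f = 2π·995 = 6252 rad/s.
Step 2 — Component impedances:
  Z1: Z = 1/(jωC) = -j/(ω·C) = 0 - j340.3 Ω
  Z2: Z = R = 172 Ω
  Z3: Z = 1/(jωC) = -j/(ω·C) = 0 - j1.6e+04 Ω
Step 3 — With the output port shorted to ground, the output series arm Z2 runs from the junction to ground; the shunt arm Z3 also runs from the junction to ground. They appear in parallel: Z3 || Z2 = 172 - j1.849 Ω.
Step 4 — Series with input arm Z1: Z_in = Z1 + (Z3 || Z2) = 172 - j342.2 Ω = 383∠-63.3° Ω.
Step 5 — Source phasor: V = 52.7∠70.7° V = 17.42 + j49.74 V.
Step 6 — Current: I = V / Z = -0.09562 + j0.09896 A = 0.1376∠134.0° A.
Step 7 — Complex power: S = V·I* = 3.257 - j6.48 VA.
Step 8 — Real power: P = Re(S) = 3.257 W.
Step 9 — Reactive power: Q = Im(S) = -6.48 VAR.
Step 10 — Apparent power: |S| = 7.252 VA.
Step 11 — Power factor: PF = P/|S| = 0.4491 (leading).

(a) P = 3.257 W  (b) Q = -6.48 VAR  (c) S = 7.252 VA  (d) PF = 0.4491 (leading)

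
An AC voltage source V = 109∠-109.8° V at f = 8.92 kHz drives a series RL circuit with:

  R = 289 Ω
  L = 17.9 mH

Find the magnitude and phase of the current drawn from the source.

Step 1 — Angular frequency: ω = 2π·f = 2π·8920 = 5.605e+04 rad/s.
Step 2 — Component impedances:
  R: Z = R = 289 Ω
  L: Z = jωL = j·5.605e+04·0.0179 = 0 + j1003 Ω
Step 3 — Series combination: Z_total = R + L = 289 + j1003 Ω = 1044∠73.9° Ω.
Step 4 — Source phasor: V = 109∠-109.8° V = -36.92 - j102.6 V.
Step 5 — Ohm's law: I = V / Z_total = (-36.92 - j102.6) / (289 + j1003) = -0.1042 + j0.006792 A.
Step 6 — Convert to polar: |I| = 0.1044 A, ∠I = 176.3°.

I = 0.1044∠176.3° A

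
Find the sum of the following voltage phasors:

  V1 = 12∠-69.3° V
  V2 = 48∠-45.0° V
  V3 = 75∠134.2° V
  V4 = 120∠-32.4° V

Step 1 — Convert each phasor to rectangular form:
  V1 = 12·(cos(-69.3°) + j·sin(-69.3°)) = 4.242 - j11.23 V
  V2 = 48·(cos(-45.0°) + j·sin(-45.0°)) = 33.94 - j33.94 V
  V3 = 75·(cos(134.2°) + j·sin(134.2°)) = -52.29 + j53.77 V
  V4 = 120·(cos(-32.4°) + j·sin(-32.4°)) = 101.3 - j64.3 V
Step 2 — Sum components: V_total = 87.21 - j55.7 V.
Step 3 — Convert to polar: |V_total| = 103.5 V, ∠V_total = -32.6°.

V_total = 103.5∠-32.6° V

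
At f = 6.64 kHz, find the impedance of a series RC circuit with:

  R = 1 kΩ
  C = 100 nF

Step 1 — Angular frequency: ω = 2π·f = 2π·6640 = 4.172e+04 rad/s.
Step 2 — Component impedances:
  R: Z = R = 1000 Ω
  C: Z = 1/(jωC) = -j/(ω·C) = 0 - j239.7 Ω
Step 3 — Series combination: Z_total = R + C = 1000 - j239.7 Ω = 1028∠-13.5° Ω.

Z = 1000 - j239.7 Ω = 1028∠-13.5° Ω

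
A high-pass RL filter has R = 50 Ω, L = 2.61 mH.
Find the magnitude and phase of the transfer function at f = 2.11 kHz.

Step 1 — Angular frequency: ω = 2π·2110 = 1.326e+04 rad/s.
Step 2 — Transfer function: H(jω) = jωL/(R + jωL).
Step 3 — Numerator jωL = j·34.6; denominator R + jωL = 50 + j34.6.
Step 4 — H = 0.3238 + j0.4679.
Step 5 — Magnitude: |H| = 0.5691 (-4.9 dB); phase: φ = 55.3°.

|H| = 0.5691 (-4.9 dB), φ = 55.3°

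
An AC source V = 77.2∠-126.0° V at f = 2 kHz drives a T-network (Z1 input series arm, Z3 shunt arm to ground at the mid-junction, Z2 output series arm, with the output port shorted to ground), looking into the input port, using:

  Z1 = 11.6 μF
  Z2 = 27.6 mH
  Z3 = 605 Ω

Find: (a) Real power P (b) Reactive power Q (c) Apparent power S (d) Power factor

Step 1 — Angular frequency: ω = 2π·f = 2π·2000 = 1.257e+04 rad/s.
Step 2 — Component impedances:
  Z1: Z = 1/(jωC) = -j/(ω·C) = 0 - j6.86 Ω
  Z2: Z = jωL = j·1.257e+04·0.0276 = 0 + j346.8 Ω
  Z3: Z = R = 605 Ω
Step 3 — With the output port shorted to ground, the output series arm Z2 runs from the junction to ground; the shunt arm Z3 also runs from the junction to ground. They appear in parallel: Z3 || Z2 = 149.6 + j261 Ω.
Step 4 — Series with input arm Z1: Z_in = Z1 + (Z3 || Z2) = 149.6 + j254.2 Ω = 295∠59.5° Ω.
Step 5 — Source phasor: V = 77.2∠-126.0° V = -45.38 - j62.46 V.
Step 6 — Current: I = V / Z = -0.2605 + j0.02514 A = 0.2617∠174.5° A.
Step 7 — Complex power: S = V·I* = 10.25 + j17.41 VA.
Step 8 — Real power: P = Re(S) = 10.25 W.
Step 9 — Reactive power: Q = Im(S) = 17.41 VAR.
Step 10 — Apparent power: |S| = 20.21 VA.
Step 11 — Power factor: PF = P/|S| = 0.5073 (lagging).

(a) P = 10.25 W  (b) Q = 17.41 VAR  (c) S = 20.21 VA  (d) PF = 0.5073 (lagging)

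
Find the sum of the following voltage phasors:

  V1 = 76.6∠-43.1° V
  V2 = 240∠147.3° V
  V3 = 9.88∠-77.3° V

Step 1 — Convert each phasor to rectangular form:
  V1 = 76.6·(cos(-43.1°) + j·sin(-43.1°)) = 55.93 - j52.34 V
  V2 = 240·(cos(147.3°) + j·sin(147.3°)) = -202 + j129.7 V
  V3 = 9.88·(cos(-77.3°) + j·sin(-77.3°)) = 2.172 - j9.638 V
Step 2 — Sum components: V_total = -143.9 + j67.68 V.
Step 3 — Convert to polar: |V_total| = 159 V, ∠V_total = 154.8°.

V_total = 159∠154.8° V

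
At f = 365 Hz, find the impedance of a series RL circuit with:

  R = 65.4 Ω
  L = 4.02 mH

Step 1 — Angular frequency: ω = 2π·f = 2π·365 = 2293 rad/s.
Step 2 — Component impedances:
  R: Z = R = 65.4 Ω
  L: Z = jωL = j·2293·0.00402 = 0 + j9.219 Ω
Step 3 — Series combination: Z_total = R + L = 65.4 + j9.219 Ω = 66.05∠8.0° Ω.

Z = 65.4 + j9.219 Ω = 66.05∠8.0° Ω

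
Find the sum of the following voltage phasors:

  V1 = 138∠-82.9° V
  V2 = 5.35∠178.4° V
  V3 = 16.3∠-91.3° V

Step 1 — Convert each phasor to rectangular form:
  V1 = 138·(cos(-82.9°) + j·sin(-82.9°)) = 17.06 - j136.9 V
  V2 = 5.35·(cos(178.4°) + j·sin(178.4°)) = -5.348 + j0.1494 V
  V3 = 16.3·(cos(-91.3°) + j·sin(-91.3°)) = -0.3698 - j16.3 V
Step 2 — Sum components: V_total = 11.34 - j153.1 V.
Step 3 — Convert to polar: |V_total| = 153.5 V, ∠V_total = -85.8°.

V_total = 153.5∠-85.8° V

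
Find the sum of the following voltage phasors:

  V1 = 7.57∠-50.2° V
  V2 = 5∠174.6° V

Step 1 — Convert each phasor to rectangular form:
  V1 = 7.57·(cos(-50.2°) + j·sin(-50.2°)) = 4.846 - j5.816 V
  V2 = 5·(cos(174.6°) + j·sin(174.6°)) = -4.978 + j0.4705 V
Step 2 — Sum components: V_total = -0.1322 - j5.345 V.
Step 3 — Convert to polar: |V_total| = 5.347 V, ∠V_total = -91.4°.

V_total = 5.347∠-91.4° V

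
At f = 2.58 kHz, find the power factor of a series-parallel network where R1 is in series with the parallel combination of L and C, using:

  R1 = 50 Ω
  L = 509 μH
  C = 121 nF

Step 1 — Angular frequency: ω = 2π·f = 2π·2580 = 1.621e+04 rad/s.
Step 2 — Component impedances:
  R1: Z = R = 50 Ω
  L: Z = jωL = j·1.621e+04·0.000509 = 0 + j8.251 Ω
  C: Z = 1/(jωC) = -j/(ω·C) = 0 - j509.8 Ω
Step 3 — Parallel branch: L || C = 1/(1/L + 1/C) = 0 + j8.387 Ω.
Step 4 — Series with R1: Z_total = R1 + (L || C) = 50 + j8.387 Ω = 50.7∠9.5° Ω.
Step 5 — Power factor: PF = cos(φ) = Re(Z)/|Z| = 50/50.7 = 0.9862.
Step 6 — Type: Im(Z) = 8.387 ⇒ lagging (phase φ = 9.5°).

PF = 0.9862 (lagging, φ = 9.5°)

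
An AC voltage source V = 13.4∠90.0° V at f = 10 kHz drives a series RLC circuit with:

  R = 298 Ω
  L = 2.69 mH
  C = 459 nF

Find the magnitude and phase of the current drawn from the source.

Step 1 — Angular frequency: ω = 2π·f = 2π·1e+04 = 6.283e+04 rad/s.
Step 2 — Component impedances:
  R: Z = R = 298 Ω
  L: Z = jωL = j·6.283e+04·0.00269 = 0 + j169 Ω
  C: Z = 1/(jωC) = -j/(ω·C) = 0 - j34.67 Ω
Step 3 — Series combination: Z_total = R + L + C = 298 + j134.3 Ω = 326.9∠24.3° Ω.
Step 4 — Source phasor: V = 13.4∠90.0° V = 0 + j13.4 V.
Step 5 — Ohm's law: I = V / Z_total = (0 + j13.4) / (298 + j134.3) = 0.01685 + j0.03737 A.
Step 6 — Convert to polar: |I| = 0.04099 A, ∠I = 65.7°.

I = 0.04099∠65.7° A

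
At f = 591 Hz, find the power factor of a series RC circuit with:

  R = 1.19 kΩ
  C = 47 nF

Step 1 — Angular frequency: ω = 2π·f = 2π·591 = 3713 rad/s.
Step 2 — Component impedances:
  R: Z = R = 1190 Ω
  C: Z = 1/(jωC) = -j/(ω·C) = 0 - j5730 Ω
Step 3 — Series combination: Z_total = R + C = 1190 - j5730 Ω = 5852∠-78.3° Ω.
Step 4 — Power factor: PF = cos(φ) = Re(Z)/|Z| = 1190/5852 = 0.2033.
Step 5 — Type: Im(Z) = -5730 ⇒ leading (phase φ = -78.3°).

PF = 0.2033 (leading, φ = -78.3°)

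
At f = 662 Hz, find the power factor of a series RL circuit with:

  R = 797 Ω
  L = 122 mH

Step 1 — Angular frequency: ω = 2π·f = 2π·662 = 4159 rad/s.
Step 2 — Component impedances:
  R: Z = R = 797 Ω
  L: Z = jωL = j·4159·0.122 = 0 + j507.5 Ω
Step 3 — Series combination: Z_total = R + L = 797 + j507.5 Ω = 944.8∠32.5° Ω.
Step 4 — Power factor: PF = cos(φ) = Re(Z)/|Z| = 797/944.84 = 0.8435.
Step 5 — Type: Im(Z) = 507.5 ⇒ lagging (phase φ = 32.5°).

PF = 0.8435 (lagging, φ = 32.5°)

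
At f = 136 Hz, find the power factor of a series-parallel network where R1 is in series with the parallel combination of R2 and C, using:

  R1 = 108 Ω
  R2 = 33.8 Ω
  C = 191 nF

Step 1 — Angular frequency: ω = 2π·f = 2π·136 = 854.5 rad/s.
Step 2 — Component impedances:
  R1: Z = R = 108 Ω
  R2: Z = R = 33.8 Ω
  C: Z = 1/(jωC) = -j/(ω·C) = 0 - j6127 Ω
Step 3 — Parallel branch: R2 || C = 1/(1/R2 + 1/C) = 33.8 - j0.1865 Ω.
Step 4 — Series with R1: Z_total = R1 + (R2 || C) = 141.8 - j0.1865 Ω = 141.8∠-0.1° Ω.
Step 5 — Power factor: PF = cos(φ) = Re(Z)/|Z| = 141.8/141.8 = 1.
Step 6 — Type: Im(Z) = -0.1865 ⇒ leading (phase φ = -0.1°).

PF = 1 (leading, φ = -0.1°)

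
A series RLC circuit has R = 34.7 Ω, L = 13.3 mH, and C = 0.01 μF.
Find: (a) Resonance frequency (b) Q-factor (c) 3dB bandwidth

Step 1 — Resonance: ω₀ = 1/√(LC) = 1/√(0.0133·1e-08) = 8.671e+04 rad/s.
Step 2 — f₀ = ω₀/(2π) = 1.38e+04 Hz.
Step 3 — Series Q: Q = ω₀L/R = 8.671e+04·0.0133/34.7 = 33.24.
Step 4 — Bandwidth: Δω = ω₀/Q = 2609 rad/s; BW = Δω/(2π) = 415.2 Hz.

(a) f₀ = 1.38e+04 Hz  (b) Q = 33.24  (c) BW = 415.2 Hz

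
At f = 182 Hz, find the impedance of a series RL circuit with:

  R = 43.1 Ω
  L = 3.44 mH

Step 1 — Angular frequency: ω = 2π·f = 2π·182 = 1144 rad/s.
Step 2 — Component impedances:
  R: Z = R = 43.1 Ω
  L: Z = jωL = j·1144·0.00344 = 0 + j3.934 Ω
Step 3 — Series combination: Z_total = R + L = 43.1 + j3.934 Ω = 43.28∠5.2° Ω.

Z = 43.1 + j3.934 Ω = 43.28∠5.2° Ω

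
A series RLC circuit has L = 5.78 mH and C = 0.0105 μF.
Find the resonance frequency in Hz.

Step 1 — Resonance condition Im(Z)=0 gives ω₀ = 1/√(LC).
Step 2 — ω₀ = 1/√(0.00578·1.05e-08) = 1.284e+05 rad/s.
Step 3 — f₀ = ω₀/(2π) = 2.043e+04 Hz.

f₀ = 2.043e+04 Hz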